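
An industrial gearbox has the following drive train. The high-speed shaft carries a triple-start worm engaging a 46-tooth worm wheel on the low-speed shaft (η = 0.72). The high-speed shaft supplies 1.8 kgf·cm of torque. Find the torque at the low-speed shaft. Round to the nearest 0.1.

19.9 kgf·cm

After the worm (46/3): 1.8 × 15.333 × 0.72 = 19.872 kgf·cm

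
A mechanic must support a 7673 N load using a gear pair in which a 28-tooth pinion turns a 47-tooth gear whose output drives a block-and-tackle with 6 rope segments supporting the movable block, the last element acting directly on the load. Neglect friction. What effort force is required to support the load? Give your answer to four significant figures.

Gear pair MA = 47/28 = 1.6786.
Block-and-tackle MA = number of supporting rope parts = 6.
Combined ideal MA = 1.6786 × 6 = 10.071.
Effort = load / MA = 7673 / 10.071 = 761.86 N.

761.9 N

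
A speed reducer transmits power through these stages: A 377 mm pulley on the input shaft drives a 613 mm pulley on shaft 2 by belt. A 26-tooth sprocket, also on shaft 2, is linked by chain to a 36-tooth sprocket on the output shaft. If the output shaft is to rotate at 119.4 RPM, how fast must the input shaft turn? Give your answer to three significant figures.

Overall ratio R = 1.626 × 1.3846 = 2.2514.
Required input speed = output speed × R = 119.4 × 2.2514 = 268.81 RPM.

269 RPM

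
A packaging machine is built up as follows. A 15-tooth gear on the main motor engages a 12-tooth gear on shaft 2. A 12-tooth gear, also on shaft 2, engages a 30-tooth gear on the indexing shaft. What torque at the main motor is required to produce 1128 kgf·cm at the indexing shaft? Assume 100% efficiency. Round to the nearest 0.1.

Overall ratio R = 0.8 × 2.5 = 2.
Input torque = output torque / R = 1128 / 2 = 564 kgf·cm.

564.0 kgf·cm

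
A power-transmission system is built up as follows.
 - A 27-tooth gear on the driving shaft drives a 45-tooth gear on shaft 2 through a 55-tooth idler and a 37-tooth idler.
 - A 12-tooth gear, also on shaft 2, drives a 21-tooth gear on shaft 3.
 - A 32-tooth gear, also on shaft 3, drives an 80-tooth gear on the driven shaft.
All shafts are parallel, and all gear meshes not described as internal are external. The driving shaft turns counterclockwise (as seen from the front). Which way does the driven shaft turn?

the driving shaft → shaft 2: driver → idler → idler → driven is 3 external meshes, 3 reversals → CW.
shaft 2 → shaft 3: external mesh, 1 reversal → CCW.
shaft 3 → the driven shaft: external mesh, 1 reversal → CW.
5 reversals in total — an odd number — so the driven shaft turns opposite to the driving shaft.

clockwise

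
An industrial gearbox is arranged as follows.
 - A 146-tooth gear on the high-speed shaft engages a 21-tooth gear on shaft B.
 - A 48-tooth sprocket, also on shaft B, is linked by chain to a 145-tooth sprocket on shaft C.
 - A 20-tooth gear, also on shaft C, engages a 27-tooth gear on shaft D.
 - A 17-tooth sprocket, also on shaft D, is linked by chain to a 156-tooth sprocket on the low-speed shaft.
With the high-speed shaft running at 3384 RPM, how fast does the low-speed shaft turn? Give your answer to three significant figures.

the high-speed shaft → shaft B (gear mesh, 21/146): 3384 ÷ 0.14384 = 23527 RPM
shaft B → shaft C (chain, 145/48): 23527 ÷ 3.0208 = 7788.2 RPM
shaft C → shaft D (gear mesh, 27/20): 7788.2 ÷ 1.35 = 5769 RPM
shaft D → the low-speed shaft (chain, 156/17): 5769 ÷ 9.1765 = 628.68 RPM

629 RPM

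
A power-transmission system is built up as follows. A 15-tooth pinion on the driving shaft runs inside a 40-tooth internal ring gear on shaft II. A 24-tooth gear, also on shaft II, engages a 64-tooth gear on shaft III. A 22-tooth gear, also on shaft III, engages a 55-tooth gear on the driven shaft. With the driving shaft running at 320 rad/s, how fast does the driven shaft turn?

internal gear 40/15 = 2.6667 → 320/2.6667 = 120 rad/s
gear mesh 64/24 = 2.6667 → 120/2.6667 = 45 rad/s
gear mesh 55/22 = 2.5 → 45/2.5 = 18 rad/s

18 rad/s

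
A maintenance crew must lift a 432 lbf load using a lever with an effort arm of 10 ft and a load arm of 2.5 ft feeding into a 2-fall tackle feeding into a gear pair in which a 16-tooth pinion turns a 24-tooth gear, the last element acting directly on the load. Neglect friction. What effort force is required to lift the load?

36 lbf

Lever MA = effort arm / load arm = 10/2.5 = 4.
Block-and-tackle MA = number of supporting rope parts = 2.
Gear pair MA = 24/16 = 1.5.
Combined ideal MA = 4 × 2 × 1.5 = 12.
Effort = load / MA = 432 / 12 = 36 lbf.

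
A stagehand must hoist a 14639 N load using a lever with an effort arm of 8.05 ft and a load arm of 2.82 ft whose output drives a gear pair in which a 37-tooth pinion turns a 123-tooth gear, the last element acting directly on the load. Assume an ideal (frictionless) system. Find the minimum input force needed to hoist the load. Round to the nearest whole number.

Lever MA = effort arm / load arm = 8.05/2.82 = 2.8546.
Gear pair MA = 123/37 = 3.3243.
Combined ideal MA = 2.8546 × 3.3243 = 9.4896.
Effort = load / MA = 14639 / 9.4896 = 1542.6 N.

1543 N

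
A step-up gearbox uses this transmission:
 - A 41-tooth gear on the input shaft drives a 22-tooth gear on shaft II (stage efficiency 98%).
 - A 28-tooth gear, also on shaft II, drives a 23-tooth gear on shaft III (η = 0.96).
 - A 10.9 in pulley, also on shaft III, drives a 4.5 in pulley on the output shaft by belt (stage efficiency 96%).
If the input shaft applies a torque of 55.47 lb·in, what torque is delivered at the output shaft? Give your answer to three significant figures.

9.12 lb·in

Gear mesh: ratio = 22/41 = 0.53659; torque at shaft II = 55.47 × 0.53659 × 0.98 = 29.169 lb·in.
Gear mesh: ratio = 23/28 = 0.82143; torque at shaft III = 29.169 × 0.82143 × 0.96 = 23.002 lb·in.
Belt: ratio = 4.5/10.9 = 0.41284; torque at the output shaft = 23.002 × 0.41284 × 0.96 = 9.1164 lb·in.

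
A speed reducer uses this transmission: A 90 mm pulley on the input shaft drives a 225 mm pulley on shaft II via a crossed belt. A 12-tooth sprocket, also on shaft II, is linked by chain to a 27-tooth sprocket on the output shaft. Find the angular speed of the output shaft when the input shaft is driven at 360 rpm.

the input shaft → shaft II (belt, 225/90): 360 ÷ 2.5 = 144 rpm
shaft II → the output shaft (chain, 27/12): 144 ÷ 2.25 = 64 rpm

64 rpm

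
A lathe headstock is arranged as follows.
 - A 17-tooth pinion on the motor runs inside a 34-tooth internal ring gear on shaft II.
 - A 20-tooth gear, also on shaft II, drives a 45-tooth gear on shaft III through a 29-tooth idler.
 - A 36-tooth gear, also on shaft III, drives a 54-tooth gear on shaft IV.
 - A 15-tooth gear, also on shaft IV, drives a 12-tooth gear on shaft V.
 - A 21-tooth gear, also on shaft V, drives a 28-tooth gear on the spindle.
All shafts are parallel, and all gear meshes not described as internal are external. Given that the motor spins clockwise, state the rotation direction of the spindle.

counterclockwise

the motor → shaft II: internal mesh, same direction → CW.
shaft II → shaft III: driver → idler → driven is 2 external meshes, 2 reversals → CW.
shaft III → shaft IV: external mesh, 1 reversal → CCW.
shaft IV → shaft V: external mesh, 1 reversal → CW.
shaft V → the spindle: external mesh, 1 reversal → CCW.
5 reversals in total — an odd number — so the spindle turns opposite to the motor.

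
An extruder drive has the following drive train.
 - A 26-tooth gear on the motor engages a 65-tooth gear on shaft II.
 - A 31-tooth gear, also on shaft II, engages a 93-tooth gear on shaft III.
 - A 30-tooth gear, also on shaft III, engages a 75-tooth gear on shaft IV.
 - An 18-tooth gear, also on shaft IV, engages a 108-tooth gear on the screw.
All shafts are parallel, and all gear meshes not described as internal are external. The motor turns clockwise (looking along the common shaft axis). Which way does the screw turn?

clockwise

the motor → shaft II: external mesh, 1 reversal → CCW.
shaft II → shaft III: external mesh, 1 reversal → CW.
shaft III → shaft IV: external mesh, 1 reversal → CCW.
shaft IV → the screw: external mesh, 1 reversal → CW.
4 reversals in total — an even number — so the screw turns the same way as the motor.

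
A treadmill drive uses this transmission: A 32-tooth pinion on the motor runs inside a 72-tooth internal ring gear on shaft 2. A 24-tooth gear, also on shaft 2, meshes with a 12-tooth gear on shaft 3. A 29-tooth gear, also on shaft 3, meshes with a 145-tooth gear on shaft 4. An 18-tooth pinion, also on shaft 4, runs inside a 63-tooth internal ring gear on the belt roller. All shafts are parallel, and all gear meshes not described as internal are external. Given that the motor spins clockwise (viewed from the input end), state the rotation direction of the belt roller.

clockwise

the motor → shaft 2: internal mesh, same direction → CW.
shaft 2 → shaft 3: external mesh, 1 reversal → CCW.
shaft 3 → shaft 4: external mesh, 1 reversal → CW.
shaft 4 → the belt roller: internal mesh, same direction → CW.
2 reversals in total — an even number — so the belt roller turns the same way as the motor.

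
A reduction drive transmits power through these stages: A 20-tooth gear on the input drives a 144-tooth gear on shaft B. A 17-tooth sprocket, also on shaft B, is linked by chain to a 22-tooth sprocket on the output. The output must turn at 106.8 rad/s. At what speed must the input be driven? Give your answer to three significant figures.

Overall ratio R = 7.2 × 1.2941 = 9.3176.
Required input speed = output speed × R = 106.8 × 9.3176 = 995.12 rad/s.

995 rad/s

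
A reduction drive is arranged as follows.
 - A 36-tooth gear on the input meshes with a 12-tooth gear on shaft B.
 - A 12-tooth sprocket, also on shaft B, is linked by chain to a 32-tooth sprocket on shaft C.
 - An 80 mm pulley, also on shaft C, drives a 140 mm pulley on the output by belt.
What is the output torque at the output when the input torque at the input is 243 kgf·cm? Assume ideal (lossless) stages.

After the gear mesh (12/36): 243 × 0.33333 = 81 kgf·cm
After the chain (32/12): 81 × 2.6667 = 216 kgf·cm
After the belt (140/80): 216 × 1.75 = 378 kgf·cm

378 kgf·cm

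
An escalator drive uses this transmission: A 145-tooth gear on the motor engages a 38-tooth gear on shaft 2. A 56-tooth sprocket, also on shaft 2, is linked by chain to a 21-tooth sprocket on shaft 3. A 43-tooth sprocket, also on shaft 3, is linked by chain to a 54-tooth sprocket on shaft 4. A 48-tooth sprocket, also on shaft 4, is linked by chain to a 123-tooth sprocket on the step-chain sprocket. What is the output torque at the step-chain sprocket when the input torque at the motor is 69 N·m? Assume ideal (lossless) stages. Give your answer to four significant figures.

Gear mesh: ratio = 38/145 = 0.26207; torque at shaft 2 = 69 × 0.26207 = 18.083 N·m.
Chain: ratio = 21/56 = 0.375; torque at shaft 3 = 18.083 × 0.375 = 6.781 N·m.
Chain: ratio = 54/43 = 1.2558; torque at shaft 4 = 6.781 × 1.2558 = 8.5157 N·m.
Chain: ratio = 123/48 = 2.5625; torque at the step-chain sprocket = 8.5157 × 2.5625 = 21.822 N·m.

21.82 N·m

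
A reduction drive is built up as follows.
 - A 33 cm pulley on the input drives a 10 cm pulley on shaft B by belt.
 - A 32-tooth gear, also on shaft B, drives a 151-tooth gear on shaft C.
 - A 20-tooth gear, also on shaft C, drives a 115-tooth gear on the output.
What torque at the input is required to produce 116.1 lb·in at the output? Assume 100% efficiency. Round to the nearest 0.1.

Overall ratio R = 0.30303 × 4.7188 × 5.75 = 8.2221.
Input torque = output torque / R = 116.1 / 8.2221 = 14.121 lb·in.

14.1 lb·in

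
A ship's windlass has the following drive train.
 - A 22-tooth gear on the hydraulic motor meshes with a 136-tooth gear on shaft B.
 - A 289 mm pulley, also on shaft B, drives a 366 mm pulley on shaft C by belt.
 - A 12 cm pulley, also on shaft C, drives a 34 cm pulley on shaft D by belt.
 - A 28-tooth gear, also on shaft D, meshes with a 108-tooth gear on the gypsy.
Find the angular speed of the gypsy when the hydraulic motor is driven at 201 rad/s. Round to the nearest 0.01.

2.35 rad/s

the hydraulic motor → shaft B (gear mesh, 136/22): 201 ÷ 6.1818 = 32.515 rad/s
shaft B → shaft C (belt, 366/289): 32.515 ÷ 1.2664 = 25.674 rad/s
shaft C → shaft D (belt, 34/12): 25.674 ÷ 2.8333 = 9.0615 rad/s
shaft D → the gypsy (gear mesh, 108/28): 9.0615 ÷ 3.8571 = 2.3493 rad/s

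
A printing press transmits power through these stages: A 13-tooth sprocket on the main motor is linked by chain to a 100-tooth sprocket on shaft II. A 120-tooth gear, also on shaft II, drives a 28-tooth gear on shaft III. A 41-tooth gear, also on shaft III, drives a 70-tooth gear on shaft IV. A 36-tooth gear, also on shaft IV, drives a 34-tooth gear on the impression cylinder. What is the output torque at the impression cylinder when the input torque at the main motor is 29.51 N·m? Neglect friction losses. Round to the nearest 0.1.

85.4 N·m

Chain: ratio = 100/13 = 7.6923; torque at shaft II = 29.51 × 7.6923 = 227 N·m.
Gear mesh: ratio = 28/120 = 0.23333; torque at shaft III = 227 × 0.23333 = 52.967 N·m.
Gear mesh: ratio = 70/41 = 1.7073; torque at shaft IV = 52.967 × 1.7073 = 90.431 N·m.
Gear mesh: ratio = 34/36 = 0.94444; torque at the impression cylinder = 90.431 × 0.94444 = 85.407 N·m.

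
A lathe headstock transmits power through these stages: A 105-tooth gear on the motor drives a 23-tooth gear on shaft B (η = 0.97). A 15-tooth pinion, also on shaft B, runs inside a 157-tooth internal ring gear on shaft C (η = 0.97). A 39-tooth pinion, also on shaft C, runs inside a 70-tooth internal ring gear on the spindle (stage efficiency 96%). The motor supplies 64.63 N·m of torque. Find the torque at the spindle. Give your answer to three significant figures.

Gear mesh: ratio = 23/105 = 0.21905; torque at shaft B = 64.63 × 0.21905 × 0.97 = 13.732 N·m.
Internal gear: ratio = 157/15 = 10.467; torque at shaft C = 13.732 × 10.467 × 0.97 = 139.42 N·m.
Internal gear: ratio = 70/39 = 1.7949; torque at the spindle = 139.42 × 1.7949 × 0.96 = 240.23 N·m.

240 N·m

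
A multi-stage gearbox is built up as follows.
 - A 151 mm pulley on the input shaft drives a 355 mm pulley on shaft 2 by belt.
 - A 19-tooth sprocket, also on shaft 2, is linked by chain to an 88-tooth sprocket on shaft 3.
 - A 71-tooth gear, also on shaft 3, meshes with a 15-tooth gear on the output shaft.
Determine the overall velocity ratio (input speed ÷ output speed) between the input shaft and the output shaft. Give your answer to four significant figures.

Each stage contributes driven/driver: belt 355/151 = 2.351, chain 88/19 = 4.6316, gear mesh 15/71 = 0.21127.
Overall: 2.351 × 4.6316 × 0.21127 = 2.3005.

2.300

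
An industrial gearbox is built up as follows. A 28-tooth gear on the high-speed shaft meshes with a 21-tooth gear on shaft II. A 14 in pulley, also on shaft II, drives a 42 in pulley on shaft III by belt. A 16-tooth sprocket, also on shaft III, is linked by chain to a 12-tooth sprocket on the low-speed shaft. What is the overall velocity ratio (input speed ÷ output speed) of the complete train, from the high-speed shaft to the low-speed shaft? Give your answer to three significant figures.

Each stage contributes driven/driver: gear mesh 21/28 = 0.75, belt 42/14 = 3, chain 12/16 = 0.75.
Overall: 0.75 × 3 × 0.75 = 1.6875.

1.69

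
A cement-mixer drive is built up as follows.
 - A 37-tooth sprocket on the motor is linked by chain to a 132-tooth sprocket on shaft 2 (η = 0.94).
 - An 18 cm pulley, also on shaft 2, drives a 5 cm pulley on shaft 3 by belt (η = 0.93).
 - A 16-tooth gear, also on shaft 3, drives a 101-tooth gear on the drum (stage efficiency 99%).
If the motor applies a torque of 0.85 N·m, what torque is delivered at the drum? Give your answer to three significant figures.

4.60 N·m

Chain: ratio = 132/37 = 3.5676; torque at shaft 2 = 0.85 × 3.5676 × 0.94 = 2.8505 N·m.
Belt: ratio = 5/18 = 0.27778; torque at shaft 3 = 2.8505 × 0.27778 × 0.93 = 0.73638 N·m.
Gear mesh: ratio = 101/16 = 6.3125; torque at the drum = 0.73638 × 6.3125 × 0.99 = 4.6019 N·m.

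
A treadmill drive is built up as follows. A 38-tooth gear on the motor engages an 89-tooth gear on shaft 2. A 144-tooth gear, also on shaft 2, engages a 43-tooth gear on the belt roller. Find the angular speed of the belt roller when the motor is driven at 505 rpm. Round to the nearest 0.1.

gear mesh 89/38 = 2.3421 → 505/2.3421 = 215.62 rpm
gear mesh 43/144 = 0.29861 → 215.62/0.29861 = 722.07 rpm

722.1 rpm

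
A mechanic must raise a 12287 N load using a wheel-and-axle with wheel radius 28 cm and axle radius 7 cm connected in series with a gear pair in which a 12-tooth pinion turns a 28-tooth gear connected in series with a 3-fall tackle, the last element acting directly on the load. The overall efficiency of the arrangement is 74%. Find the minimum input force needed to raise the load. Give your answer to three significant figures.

Wheel-and-axle MA = R/r = 28/7 = 4.
Gear pair MA = 28/12 = 2.3333.
Block-and-tackle MA = number of supporting rope parts = 3.
Combined ideal MA = 4 × 2.3333 × 3 = 28.
Actual MA = 28 × 0.74 = 20.72.
Effort = load / actual MA = 12287 / 20.72 = 593 N.

593 N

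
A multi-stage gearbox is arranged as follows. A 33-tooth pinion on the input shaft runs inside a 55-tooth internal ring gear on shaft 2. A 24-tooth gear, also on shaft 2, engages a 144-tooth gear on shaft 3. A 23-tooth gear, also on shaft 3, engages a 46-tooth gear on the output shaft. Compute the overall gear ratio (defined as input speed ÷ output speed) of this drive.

Each stage contributes driven/driver: internal gear 55/33 = 1.6667, gear mesh 144/24 = 6, gear mesh 46/23 = 2.
Overall: 1.6667 × 6 × 2 = 20.

20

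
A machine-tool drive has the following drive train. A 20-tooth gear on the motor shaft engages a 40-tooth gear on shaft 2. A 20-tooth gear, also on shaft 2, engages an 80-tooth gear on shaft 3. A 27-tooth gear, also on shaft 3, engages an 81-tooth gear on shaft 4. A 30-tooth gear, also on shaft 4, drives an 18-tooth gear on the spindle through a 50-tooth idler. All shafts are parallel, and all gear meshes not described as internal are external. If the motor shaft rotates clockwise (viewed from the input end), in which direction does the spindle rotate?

the motor shaft → shaft 2: external mesh, 1 reversal → CCW.
shaft 2 → shaft 3: external mesh, 1 reversal → CW.
shaft 3 → shaft 4: external mesh, 1 reversal → CCW.
shaft 4 → the spindle: driver → idler → driven is 2 external meshes, 2 reversals → CCW.
5 reversals in total — an odd number — so the spindle turns opposite to the motor shaft.

counterclockwise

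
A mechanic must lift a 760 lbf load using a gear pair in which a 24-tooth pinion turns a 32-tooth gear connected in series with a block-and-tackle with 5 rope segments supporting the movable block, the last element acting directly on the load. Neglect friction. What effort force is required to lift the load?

Gear pair MA = 32/24 = 1.3333.
Block-and-tackle MA = number of supporting rope parts = 5.
Combined ideal MA = 1.3333 × 5 = 6.6667.
Effort = load / MA = 760 / 6.6667 = 114 lbf.

114 lbf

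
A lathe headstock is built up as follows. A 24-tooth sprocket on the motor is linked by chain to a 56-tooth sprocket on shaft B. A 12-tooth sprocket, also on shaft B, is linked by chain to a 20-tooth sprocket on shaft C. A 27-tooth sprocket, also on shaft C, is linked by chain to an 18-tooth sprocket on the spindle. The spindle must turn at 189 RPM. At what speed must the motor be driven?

490 RPM

Overall ratio R = 2.3333 × 1.6667 × 0.66667 = 2.5926.
Required input speed = output speed × R = 189 × 2.5926 = 490 RPM.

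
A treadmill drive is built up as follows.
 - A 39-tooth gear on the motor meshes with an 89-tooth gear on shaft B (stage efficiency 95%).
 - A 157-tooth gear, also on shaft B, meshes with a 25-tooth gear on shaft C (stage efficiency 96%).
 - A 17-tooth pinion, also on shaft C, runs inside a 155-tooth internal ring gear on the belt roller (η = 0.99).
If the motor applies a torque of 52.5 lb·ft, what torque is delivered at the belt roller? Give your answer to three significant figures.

157 lb·ft

Gear mesh: ratio = 89/39 = 2.2821; torque at shaft B = 52.5 × 2.2821 × 0.95 = 113.82 lb·ft.
Gear mesh: ratio = 25/157 = 0.15924; torque at shaft C = 113.82 × 0.15924 × 0.96 = 17.399 lb·ft.
Internal gear: ratio = 155/17 = 9.1176; torque at the belt roller = 17.399 × 9.1176 × 0.99 = 157.05 lb·ft.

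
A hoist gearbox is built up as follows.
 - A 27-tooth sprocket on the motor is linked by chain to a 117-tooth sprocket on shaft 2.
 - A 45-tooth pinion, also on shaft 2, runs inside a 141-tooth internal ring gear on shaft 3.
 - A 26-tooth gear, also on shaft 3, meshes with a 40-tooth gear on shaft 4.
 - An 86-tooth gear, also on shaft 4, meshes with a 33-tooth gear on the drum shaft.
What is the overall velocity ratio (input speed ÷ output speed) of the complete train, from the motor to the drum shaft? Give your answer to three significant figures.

Each stage contributes driven/driver: chain 117/27 = 4.3333, internal gear 141/45 = 3.1333, gear mesh 40/26 = 1.5385, gear mesh 33/86 = 0.38372.
Overall: 4.3333 × 3.1333 × 1.5385 × 0.38372 = 8.0155.

8.02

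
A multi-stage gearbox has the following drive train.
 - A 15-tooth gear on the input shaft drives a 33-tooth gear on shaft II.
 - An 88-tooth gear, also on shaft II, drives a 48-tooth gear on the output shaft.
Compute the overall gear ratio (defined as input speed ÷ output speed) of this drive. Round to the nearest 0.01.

Each stage contributes driven/driver: gear mesh 33/15 = 2.2, gear mesh 48/88 = 0.54545.
Overall: 2.2 × 0.54545 = 1.2.

1.20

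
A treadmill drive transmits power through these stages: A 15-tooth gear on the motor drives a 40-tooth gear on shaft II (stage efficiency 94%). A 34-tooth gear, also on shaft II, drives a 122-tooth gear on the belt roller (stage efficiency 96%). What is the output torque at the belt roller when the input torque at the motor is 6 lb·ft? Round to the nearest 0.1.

51.8 lb·ft

Gear mesh: ratio = 40/15 = 2.6667; torque at shaft II = 6 × 2.6667 × 0.94 = 15.04 lb·ft.
Gear mesh: ratio = 122/34 = 3.5882; torque at the belt roller = 15.04 × 3.5882 × 0.96 = 51.808 lb·ft.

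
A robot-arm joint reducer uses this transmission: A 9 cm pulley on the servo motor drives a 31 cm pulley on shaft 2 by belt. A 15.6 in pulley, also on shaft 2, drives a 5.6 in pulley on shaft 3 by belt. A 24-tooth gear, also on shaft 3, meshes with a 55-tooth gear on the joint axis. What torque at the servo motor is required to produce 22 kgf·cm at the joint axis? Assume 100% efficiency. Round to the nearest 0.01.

7.76 kgf·cm

Overall ratio R = 3.4444 × 0.35897 × 2.2917 = 2.8336.
Input torque = output torque / R = 22 / 2.8336 = 7.7641 kgf·cm.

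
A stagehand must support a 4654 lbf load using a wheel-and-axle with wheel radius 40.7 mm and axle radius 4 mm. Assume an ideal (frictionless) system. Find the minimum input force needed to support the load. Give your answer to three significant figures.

Wheel-and-axle MA = R/r = 40.7/4 = 10.175.
Effort = load / MA = 4654 / 10.175 = 457.4 lbf.

457 lbf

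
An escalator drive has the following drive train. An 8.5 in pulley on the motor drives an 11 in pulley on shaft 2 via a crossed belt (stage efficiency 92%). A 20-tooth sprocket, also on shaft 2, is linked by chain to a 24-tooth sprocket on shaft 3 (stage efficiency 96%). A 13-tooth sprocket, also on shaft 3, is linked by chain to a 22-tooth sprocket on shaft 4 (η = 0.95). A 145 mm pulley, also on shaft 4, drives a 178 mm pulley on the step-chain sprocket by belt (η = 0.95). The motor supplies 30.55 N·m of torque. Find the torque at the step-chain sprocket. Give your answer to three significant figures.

78.6 N·m

Belt: ratio = 11/8.5 = 1.2941; torque at shaft 2 = 30.55 × 1.2941 × 0.92 = 36.372 N·m.
Chain: ratio = 24/20 = 1.2; torque at shaft 3 = 36.372 × 1.2 × 0.96 = 41.901 N·m.
Chain: ratio = 22/13 = 1.6923; torque at shaft 4 = 41.901 × 1.6923 × 0.95 = 67.364 N·m.
Belt: ratio = 178/145 = 1.2276; torque at the step-chain sprocket = 67.364 × 1.2276 × 0.95 = 78.56 N·m.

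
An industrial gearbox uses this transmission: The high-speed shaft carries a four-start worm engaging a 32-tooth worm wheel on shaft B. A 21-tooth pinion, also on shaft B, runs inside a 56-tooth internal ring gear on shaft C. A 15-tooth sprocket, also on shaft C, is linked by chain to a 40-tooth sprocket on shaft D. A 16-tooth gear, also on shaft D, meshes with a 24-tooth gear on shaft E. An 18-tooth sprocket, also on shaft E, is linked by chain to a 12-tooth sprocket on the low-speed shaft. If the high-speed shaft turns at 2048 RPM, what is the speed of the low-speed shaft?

36 RPM

worm 32/4 = 8 → 2048/8 = 256 RPM
internal gear 56/21 = 2.6667 → 256/2.6667 = 96 RPM
chain 40/15 = 2.6667 → 96/2.6667 = 36 RPM
gear mesh 24/16 = 1.5 → 36/1.5 = 24 RPM
chain 12/18 = 0.66667 → 24/0.66667 = 36 RPM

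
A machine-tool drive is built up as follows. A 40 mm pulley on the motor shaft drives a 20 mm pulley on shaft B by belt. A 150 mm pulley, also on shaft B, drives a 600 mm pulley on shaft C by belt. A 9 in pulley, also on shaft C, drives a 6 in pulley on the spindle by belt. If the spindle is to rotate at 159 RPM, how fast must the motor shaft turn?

Overall ratio R = 0.5 × 4 × 0.66667 = 1.3333.
Required input speed = output speed × R = 159 × 1.3333 = 212 RPM.

212 RPM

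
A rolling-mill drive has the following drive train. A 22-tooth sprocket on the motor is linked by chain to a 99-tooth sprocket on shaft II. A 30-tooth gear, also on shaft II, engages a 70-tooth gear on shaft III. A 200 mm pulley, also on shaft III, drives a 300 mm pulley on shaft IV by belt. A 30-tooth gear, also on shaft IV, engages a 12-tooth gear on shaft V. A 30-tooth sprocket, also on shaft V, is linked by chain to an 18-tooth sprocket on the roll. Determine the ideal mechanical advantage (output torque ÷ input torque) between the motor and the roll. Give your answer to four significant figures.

Each stage contributes driven/driver: chain 99/22 = 4.5, gear mesh 70/30 = 2.3333, belt 300/200 = 1.5, gear mesh 12/30 = 0.4, chain 18/30 = 0.6.
Overall: 4.5 × 2.3333 × 1.5 × 0.4 × 0.6 = 3.78.

3.780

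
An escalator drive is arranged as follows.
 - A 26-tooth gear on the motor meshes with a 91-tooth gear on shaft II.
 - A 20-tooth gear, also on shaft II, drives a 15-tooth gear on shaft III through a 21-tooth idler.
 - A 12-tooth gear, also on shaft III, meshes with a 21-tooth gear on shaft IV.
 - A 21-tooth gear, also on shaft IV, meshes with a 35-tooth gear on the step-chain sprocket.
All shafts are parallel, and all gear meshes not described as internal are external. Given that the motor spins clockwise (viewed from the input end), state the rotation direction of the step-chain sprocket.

counterclockwise

the motor → shaft II: external mesh, 1 reversal → CCW.
shaft II → shaft III: driver → idler → driven is 2 external meshes, 2 reversals → CCW.
shaft III → shaft IV: external mesh, 1 reversal → CW.
shaft IV → the step-chain sprocket: external mesh, 1 reversal → CCW.
5 reversals in total — an odd number — so the step-chain sprocket turns opposite to the motor.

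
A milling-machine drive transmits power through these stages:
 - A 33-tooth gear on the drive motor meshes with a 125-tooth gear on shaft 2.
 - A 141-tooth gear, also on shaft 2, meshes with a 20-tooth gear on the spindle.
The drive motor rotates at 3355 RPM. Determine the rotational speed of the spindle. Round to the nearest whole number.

the drive motor → shaft 2 (gear mesh, 125/33): 3355 ÷ 3.7879 = 885.72 RPM
shaft 2 → the spindle (gear mesh, 20/141): 885.72 ÷ 0.14184 = 6244.3 RPM

6244 RPM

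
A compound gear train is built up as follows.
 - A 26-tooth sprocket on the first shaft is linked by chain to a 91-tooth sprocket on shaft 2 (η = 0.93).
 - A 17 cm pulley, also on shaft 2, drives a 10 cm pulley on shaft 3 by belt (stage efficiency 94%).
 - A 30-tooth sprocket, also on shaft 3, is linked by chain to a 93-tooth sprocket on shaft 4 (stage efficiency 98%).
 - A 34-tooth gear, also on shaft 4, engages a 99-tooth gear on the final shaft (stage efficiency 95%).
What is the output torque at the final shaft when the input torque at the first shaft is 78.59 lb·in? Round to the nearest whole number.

chain 91/26 = 3.5 → τ = 78.59·3.5·0.93 = 255.81 lb·in
belt 10/17 = 0.58824 → τ = 255.81·0.58824·0.94 = 141.45 lb·in
chain 93/30 = 3.1 → τ = 141.45·3.1·0.98 = 429.72 lb·in
gear mesh 99/34 = 2.9118 → τ = 429.72·2.9118·0.95 = 1188.7 lb·in

1189 lb·in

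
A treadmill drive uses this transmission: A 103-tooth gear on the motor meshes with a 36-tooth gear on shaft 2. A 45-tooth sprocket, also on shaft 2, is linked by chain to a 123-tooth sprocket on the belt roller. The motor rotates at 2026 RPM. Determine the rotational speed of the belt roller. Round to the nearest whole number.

gear mesh 36/103 = 0.34951 → 2026/0.34951 = 5796.6 RPM
chain 123/45 = 2.7333 → 5796.6/2.7333 = 2120.7 RPM

2121 RPM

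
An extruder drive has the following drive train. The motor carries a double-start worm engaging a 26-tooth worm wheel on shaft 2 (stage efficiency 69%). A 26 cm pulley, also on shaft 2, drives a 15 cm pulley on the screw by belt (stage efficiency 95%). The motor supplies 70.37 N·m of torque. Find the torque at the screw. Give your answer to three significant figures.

After the worm (26/2): 70.37 × 13 × 0.69 = 631.22 N·m
After the belt (15/26): 631.22 × 0.57692 × 0.95 = 345.96 N·m

346 N·m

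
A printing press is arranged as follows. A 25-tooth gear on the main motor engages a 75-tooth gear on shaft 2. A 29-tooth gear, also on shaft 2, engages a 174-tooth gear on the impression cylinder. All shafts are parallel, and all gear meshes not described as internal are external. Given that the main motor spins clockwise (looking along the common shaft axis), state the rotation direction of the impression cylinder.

clockwise

the main motor → shaft 2: external mesh, 1 reversal → CCW.
shaft 2 → the impression cylinder: external mesh, 1 reversal → CW.
2 reversals in total — an even number — so the impression cylinder turns the same way as the main motor.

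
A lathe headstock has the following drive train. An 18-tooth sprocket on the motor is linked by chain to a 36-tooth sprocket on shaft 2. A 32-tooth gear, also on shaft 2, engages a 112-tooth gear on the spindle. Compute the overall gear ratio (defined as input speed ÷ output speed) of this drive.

7

Each stage contributes driven/driver: chain 36/18 = 2, gear mesh 112/32 = 3.5.
Overall: 2 × 3.5 = 7.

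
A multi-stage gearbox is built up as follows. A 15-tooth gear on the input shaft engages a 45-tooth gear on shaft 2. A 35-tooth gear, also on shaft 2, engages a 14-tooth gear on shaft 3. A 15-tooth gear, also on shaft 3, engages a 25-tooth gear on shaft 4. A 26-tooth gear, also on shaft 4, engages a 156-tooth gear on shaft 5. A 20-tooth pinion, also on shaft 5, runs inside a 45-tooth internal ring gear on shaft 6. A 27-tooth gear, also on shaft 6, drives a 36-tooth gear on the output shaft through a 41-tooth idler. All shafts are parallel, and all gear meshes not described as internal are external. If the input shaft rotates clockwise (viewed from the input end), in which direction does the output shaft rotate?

clockwise

the input shaft → shaft 2: external mesh, 1 reversal → CCW.
shaft 2 → shaft 3: external mesh, 1 reversal → CW.
shaft 3 → shaft 4: external mesh, 1 reversal → CCW.
shaft 4 → shaft 5: external mesh, 1 reversal → CW.
shaft 5 → shaft 6: internal mesh, same direction → CW.
shaft 6 → the output shaft: driver → idler → driven is 2 external meshes, 2 reversals → CW.
6 reversals in total — an even number — so the output shaft turns the same way as the input shaft.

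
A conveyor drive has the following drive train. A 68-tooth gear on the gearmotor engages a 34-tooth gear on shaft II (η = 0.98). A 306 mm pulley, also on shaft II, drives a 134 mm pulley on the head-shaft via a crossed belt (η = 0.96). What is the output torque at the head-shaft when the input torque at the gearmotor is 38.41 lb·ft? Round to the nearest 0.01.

After the gear mesh (34/68): 38.41 × 0.5 × 0.98 = 18.821 lb·ft
After the belt (134/306): 18.821 × 0.43791 × 0.96 = 7.9122 lb·ft

7.91 lb·ft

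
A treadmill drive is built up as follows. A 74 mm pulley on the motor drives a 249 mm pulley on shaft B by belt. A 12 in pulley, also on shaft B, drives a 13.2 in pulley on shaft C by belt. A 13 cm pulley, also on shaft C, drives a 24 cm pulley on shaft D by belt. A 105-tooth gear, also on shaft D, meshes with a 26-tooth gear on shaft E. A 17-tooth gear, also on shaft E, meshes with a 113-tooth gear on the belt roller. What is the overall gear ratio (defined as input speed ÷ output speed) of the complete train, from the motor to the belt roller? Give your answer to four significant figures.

11.25

Each stage contributes driven/driver: belt 249/74 = 3.3649, belt 13.2/12 = 1.1, belt 24/13 = 1.8462, gear mesh 26/105 = 0.24762, gear mesh 113/17 = 6.6471.
Overall: 3.3649 × 1.1 × 1.8462 × 0.24762 × 6.6471 = 11.247.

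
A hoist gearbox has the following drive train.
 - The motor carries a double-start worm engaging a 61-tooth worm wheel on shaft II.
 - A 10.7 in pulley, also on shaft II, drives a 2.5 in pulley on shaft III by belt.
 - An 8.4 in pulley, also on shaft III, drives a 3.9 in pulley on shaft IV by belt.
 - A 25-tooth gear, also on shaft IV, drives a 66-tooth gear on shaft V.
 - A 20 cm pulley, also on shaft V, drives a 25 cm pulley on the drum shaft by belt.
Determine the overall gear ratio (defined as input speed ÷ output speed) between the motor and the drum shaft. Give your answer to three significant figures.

10.9

Each stage contributes driven/driver: worm 61/2 = 30.5, belt 2.5/10.7 = 0.23364, belt 3.9/8.4 = 0.46429, gear mesh 66/25 = 2.64, belt 25/20 = 1.25.
Overall: 30.5 × 0.23364 × 0.46429 × 2.64 × 1.25 = 10.918.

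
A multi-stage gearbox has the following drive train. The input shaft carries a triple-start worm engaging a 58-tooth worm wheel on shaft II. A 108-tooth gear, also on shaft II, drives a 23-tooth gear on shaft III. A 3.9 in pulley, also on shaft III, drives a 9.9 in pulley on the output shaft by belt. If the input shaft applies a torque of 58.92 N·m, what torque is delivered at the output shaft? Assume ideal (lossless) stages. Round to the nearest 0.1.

Worm: ratio = 58/3 = 19.333; torque at shaft II = 58.92 × 19.333 = 1139.1 N·m.
Gear mesh: ratio = 23/108 = 0.21296; torque at shaft III = 1139.1 × 0.21296 = 242.59 N·m.
Belt: ratio = 9.9/3.9 = 2.5385; torque at the output shaft = 242.59 × 2.5385 = 615.81 N·m.

615.8 N·m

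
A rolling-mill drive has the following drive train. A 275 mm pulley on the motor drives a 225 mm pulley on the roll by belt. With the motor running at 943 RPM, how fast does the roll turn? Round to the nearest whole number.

belt 225/275 = 0.81818 → 943/0.81818 = 1152.6 RPM

1153 RPM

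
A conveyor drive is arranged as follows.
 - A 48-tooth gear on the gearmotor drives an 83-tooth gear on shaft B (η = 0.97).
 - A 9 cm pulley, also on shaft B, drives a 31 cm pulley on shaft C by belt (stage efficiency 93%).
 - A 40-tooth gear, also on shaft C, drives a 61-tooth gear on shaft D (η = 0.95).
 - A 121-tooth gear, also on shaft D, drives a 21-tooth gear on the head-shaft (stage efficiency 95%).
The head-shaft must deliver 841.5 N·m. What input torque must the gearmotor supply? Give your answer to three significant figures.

Overall ratio R = 1.7292 × 3.4444 × 1.525 × 0.17355 = 1.5764; overall efficiency η = 0.97 × 0.93 × 0.95 × 0.95 = 0.8141.
Input torque = output torque / (R × η) = 841.5 / (1.5764 × 0.8141) = 655.68 N·m.

656 N·m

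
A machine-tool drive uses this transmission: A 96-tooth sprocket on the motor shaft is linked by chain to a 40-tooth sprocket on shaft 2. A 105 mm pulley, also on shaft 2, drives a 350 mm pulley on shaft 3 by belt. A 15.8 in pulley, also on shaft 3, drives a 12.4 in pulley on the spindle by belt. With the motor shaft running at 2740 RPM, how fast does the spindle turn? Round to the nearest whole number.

Chain: ratio = 40/96 = 0.41667, so shaft 2 turns at 2740 / 0.41667 = 6576 RPM.
Belt: ratio = 350/105 = 3.3333, so shaft 3 turns at 6576 / 3.3333 = 1972.8 RPM.
Belt: ratio = 12.4/15.8 = 0.78481, so the spindle turns at 1972.8 / 0.78481 = 2513.7 RPM.

2514 RPM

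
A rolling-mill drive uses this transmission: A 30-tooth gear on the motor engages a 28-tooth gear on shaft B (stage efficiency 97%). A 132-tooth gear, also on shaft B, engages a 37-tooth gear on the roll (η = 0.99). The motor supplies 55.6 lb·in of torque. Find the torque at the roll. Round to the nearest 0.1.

14.0 lb·in

Gear mesh: ratio = 28/30 = 0.93333; torque at shaft B = 55.6 × 0.93333 × 0.97 = 50.337 lb·in.
Gear mesh: ratio = 37/132 = 0.2803; torque at the roll = 50.337 × 0.2803 × 0.99 = 13.968 lb·in.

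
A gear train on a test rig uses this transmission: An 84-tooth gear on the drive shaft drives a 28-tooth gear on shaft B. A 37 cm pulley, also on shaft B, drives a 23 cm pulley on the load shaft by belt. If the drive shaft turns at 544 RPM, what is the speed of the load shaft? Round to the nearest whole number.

Gear mesh: ratio = 28/84 = 0.33333, so shaft B turns at 544 / 0.33333 = 1632 RPM.
Belt: ratio = 23/37 = 0.62162, so the load shaft turns at 1632 / 0.62162 = 2625.4 RPM.

2625 RPM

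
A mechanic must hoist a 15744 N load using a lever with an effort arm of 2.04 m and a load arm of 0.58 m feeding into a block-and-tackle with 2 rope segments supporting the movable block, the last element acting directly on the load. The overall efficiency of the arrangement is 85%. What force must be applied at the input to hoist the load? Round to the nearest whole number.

Lever MA = effort arm / load arm = 2.04/0.58 = 3.5172.
Block-and-tackle MA = number of supporting rope parts = 2.
Combined ideal MA = 3.5172 × 2 = 7.0345.
Actual MA = 7.0345 × 0.85 = 5.9793.
Effort = load / actual MA = 15744 / 5.9793 = 2633.1 N.

2633 N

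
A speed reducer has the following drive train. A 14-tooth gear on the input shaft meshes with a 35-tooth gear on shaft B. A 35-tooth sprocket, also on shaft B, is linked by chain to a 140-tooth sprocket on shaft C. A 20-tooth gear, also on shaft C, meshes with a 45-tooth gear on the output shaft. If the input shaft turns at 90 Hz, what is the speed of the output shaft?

4 Hz

the input shaft → shaft B (gear mesh, 35/14): 90 ÷ 2.5 = 36 Hz
shaft B → shaft C (chain, 140/35): 36 ÷ 4 = 9 Hz
shaft C → the output shaft (gear mesh, 45/20): 9 ÷ 2.25 = 4 Hz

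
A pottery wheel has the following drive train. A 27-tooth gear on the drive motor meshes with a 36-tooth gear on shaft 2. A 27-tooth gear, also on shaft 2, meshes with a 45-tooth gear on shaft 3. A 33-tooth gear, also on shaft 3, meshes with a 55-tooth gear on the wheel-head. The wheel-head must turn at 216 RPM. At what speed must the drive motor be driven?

800 RPM

Overall ratio R = 1.3333 × 1.6667 × 1.6667 = 3.7037.
Required input speed = output speed × R = 216 × 3.7037 = 800 RPM.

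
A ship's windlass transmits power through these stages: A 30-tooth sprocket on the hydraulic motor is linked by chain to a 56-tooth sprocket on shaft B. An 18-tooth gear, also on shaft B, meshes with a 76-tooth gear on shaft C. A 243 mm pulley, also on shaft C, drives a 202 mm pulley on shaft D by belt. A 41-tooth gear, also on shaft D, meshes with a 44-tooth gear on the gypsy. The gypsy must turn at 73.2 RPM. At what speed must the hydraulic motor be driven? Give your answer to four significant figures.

514.7 RPM

Overall ratio R = 1.8667 × 4.2222 × 0.83128 × 1.0732 = 7.0311.
Required input speed = output speed × R = 73.2 × 7.0311 = 514.67 RPM.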